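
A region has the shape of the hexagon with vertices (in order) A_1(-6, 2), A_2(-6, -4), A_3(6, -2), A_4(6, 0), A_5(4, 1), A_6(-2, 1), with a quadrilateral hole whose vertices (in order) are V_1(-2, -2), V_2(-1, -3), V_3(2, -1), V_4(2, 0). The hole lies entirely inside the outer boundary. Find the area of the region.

44.5

Outer boundary:
Cross-terms: 36, 36, 12, 6, 6, 2  ⇒  Σ = 98
Area = |Σ|/2 = 49.
Hole:
V_1→V_2: (-2)(-3) − (-1)(-2) = 4
V_2→V_3: (-1)(-1) − (2)(-3) = 7
V_3→V_4: (2)(0) − (2)(-1) = 2
V_4→V_1: (2)(-2) − (-2)(0) = -4
Σ = 9
Area = |Σ|/2 = 4.5.
Net area = 49 − 4.5 = 44.5.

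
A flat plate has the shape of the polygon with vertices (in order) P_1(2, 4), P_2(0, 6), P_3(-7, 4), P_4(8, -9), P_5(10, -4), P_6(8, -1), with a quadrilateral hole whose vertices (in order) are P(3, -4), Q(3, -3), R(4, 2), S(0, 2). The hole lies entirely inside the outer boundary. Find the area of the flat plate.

Outer boundary:
Apply the surveyor's formula: 2A = Σ (x_i·y_{i+1} − x_{i+1}·y_i), indices taken mod 6.
Cross-terms: 12, 42, 31, 58, 22, 34  ⇒  Σ = 199
Area = |Σ|/2 = 99.5.
Hole:
Σ = (3) + (18) + (8) + (-6) = 23
Area = |Σ|/2 = 11.5.
Net area = 99.5 − 11.5 = 88.

88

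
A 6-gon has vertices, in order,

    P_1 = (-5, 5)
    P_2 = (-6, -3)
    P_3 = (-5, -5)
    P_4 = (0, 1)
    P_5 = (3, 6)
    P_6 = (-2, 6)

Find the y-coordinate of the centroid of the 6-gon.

Apply the surveyor's formula. First the cross-terms c_i = x_i·y_{i+1} − x_{i+1}·y_i:
  45, 15, -5, -3, 30, 20  ⇒  2A = 102, A = 51.
Then Σ (y_i + y_{i+1})·c_i = 549, so ȳ = 549 / (6·51) = 61/34.

61/34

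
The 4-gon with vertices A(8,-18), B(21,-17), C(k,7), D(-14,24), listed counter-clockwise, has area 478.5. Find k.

10

The doubled signed area Σ (x_i y_{i+1} − x_{i+1} y_i) is linear in k.
With k=0 it equals 547; the coefficient of k is 41 (from the two edges through C).
So 41·k + 547 = 2·478.5 = 957 ⇒ k = 10.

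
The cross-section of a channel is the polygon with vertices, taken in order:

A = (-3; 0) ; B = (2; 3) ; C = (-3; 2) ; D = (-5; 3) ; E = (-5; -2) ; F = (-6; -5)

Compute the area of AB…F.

14

Σ = (-9) + (13) + (1) + (25) + (13) + (-15) = 28
Area = |Σ|/2 = 14.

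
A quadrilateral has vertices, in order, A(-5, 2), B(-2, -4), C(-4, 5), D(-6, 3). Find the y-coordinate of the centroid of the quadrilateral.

85/57

Apply the shoelace formula. First the cross-terms c_i = x_i·y_{i+1} − x_{i+1}·y_i:
  24, -26, 18, 3  ⇒  2A = 19, A = 9.5.
Then Σ (y_i + y_{i+1})·c_i = 85, so ȳ = 85 / (6·9.5) = 85/57.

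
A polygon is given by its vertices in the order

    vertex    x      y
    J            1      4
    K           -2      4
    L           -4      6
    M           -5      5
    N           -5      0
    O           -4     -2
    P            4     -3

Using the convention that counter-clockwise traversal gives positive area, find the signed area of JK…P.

50

Apply the surveyor's formula: 2A = Σ (x_i·y_{i+1} − x_{i+1}·y_i), indices taken mod 7.
Σ = (12) + (4) + (10) + (25) + (10) + (20) + (19) = 100
Signed area = Σ/2 = 50 (positive ⇒ counter-clockwise traversal).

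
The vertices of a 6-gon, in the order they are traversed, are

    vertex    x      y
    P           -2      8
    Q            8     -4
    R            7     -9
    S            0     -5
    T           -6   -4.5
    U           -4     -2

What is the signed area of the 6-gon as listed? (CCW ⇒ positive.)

-103.5

Apply the shoelace formula: 2A = Σ (x_i·y_{i+1} − x_{i+1}·y_i), indices taken mod 6.
P→Q: (-2)(-4) − (8)(8) = -56
Q→R: (8)(-9) − (7)(-4) = -44
R→S: (7)(-5) − (0)(-9) = -35
S→T: (0)(-4.5) − (-6)(-5) = -30
T→U: (-6)(-2) − (-4)(-4.5) = -6
U→P: (-4)(8) − (-2)(-2) = -36
Σ = -207
Signed area = Σ/2 = -103.5 (negative ⇒ clockwise traversal).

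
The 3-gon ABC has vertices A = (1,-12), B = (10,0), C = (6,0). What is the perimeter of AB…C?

32

|AB| = √((9)² + (12)²) = √225 = 15
|BC| = √((-4)² + (0)²) = √16 = 4
|CA| = √((-5)² + (-12)²) = √169 = 13
Perimeter = 15 + 4 + 13 = 32.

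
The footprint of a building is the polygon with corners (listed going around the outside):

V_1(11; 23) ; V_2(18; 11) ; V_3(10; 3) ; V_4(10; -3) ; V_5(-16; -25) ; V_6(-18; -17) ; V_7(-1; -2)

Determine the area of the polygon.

433.5

Cross-terms: -293, -56, -60, -298, -178, 19, -1  ⇒  Σ = -867
Area = |Σ|/2 = 433.5.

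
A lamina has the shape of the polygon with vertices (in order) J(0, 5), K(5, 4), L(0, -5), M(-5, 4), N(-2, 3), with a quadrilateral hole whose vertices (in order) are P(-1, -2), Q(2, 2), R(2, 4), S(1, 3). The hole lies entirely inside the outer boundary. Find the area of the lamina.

41.5

Outer boundary:
Σ = (-25) + (-25) + (-25) + (-7) + (-10) = -92
Area = |Σ|/2 = 46.
Hole:
Cross-terms: 2, 4, 2, 1  ⇒  Σ = 9
Area = |Σ|/2 = 4.5.
Net area = 46 − 4.5 = 41.5.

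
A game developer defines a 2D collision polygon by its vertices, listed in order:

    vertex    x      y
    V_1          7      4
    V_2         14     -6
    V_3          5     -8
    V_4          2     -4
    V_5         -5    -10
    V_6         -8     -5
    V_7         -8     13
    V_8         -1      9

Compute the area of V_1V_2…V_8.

Cross-terms: -98, -82, -4, -40, -55, -144, -59, -67  ⇒  Σ = -549
Area = |Σ|/2 = 274.5.

274.5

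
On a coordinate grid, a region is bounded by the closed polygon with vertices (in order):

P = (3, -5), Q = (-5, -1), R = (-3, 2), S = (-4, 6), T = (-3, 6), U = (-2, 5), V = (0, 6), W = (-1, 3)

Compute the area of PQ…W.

P→Q: (3)(-1) − (-5)(-5) = -28
Q→R: (-5)(2) − (-3)(-1) = -13
R→S: (-3)(6) − (-4)(2) = -10
S→T: (-4)(6) − (-3)(6) = -6
T→U: (-3)(5) − (-2)(6) = -3
U→V: (-2)(6) − (0)(5) = -12
V→W: (0)(3) − (-1)(6) = 6
W→P: (-1)(-5) − (3)(3) = -4
Σ = -70
Area = |Σ|/2 = 35.

35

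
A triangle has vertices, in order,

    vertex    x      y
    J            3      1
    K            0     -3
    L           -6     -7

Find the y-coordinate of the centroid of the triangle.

-3

Apply Gauss's area formula. First the cross-terms c_i = x_i·y_{i+1} − x_{i+1}·y_i:
  -9, -18, 15  ⇒  2A = -12, A = -6.
Then Σ (y_i + y_{i+1})·c_i = 108, so ȳ = 108 / (6·(-6)) = -3.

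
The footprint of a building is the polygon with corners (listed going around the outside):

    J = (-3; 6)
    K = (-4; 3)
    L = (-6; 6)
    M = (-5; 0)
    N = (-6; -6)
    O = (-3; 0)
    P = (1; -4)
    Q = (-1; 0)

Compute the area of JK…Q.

26.5

Apply the shoelace formula: 2A = Σ (x_i·y_{i+1} − x_{i+1}·y_i), indices taken mod 8.
Σ = (15) + (-6) + (30) + (30) + (-18) + (12) + (-4) + (-6) = 53
Area = |Σ|/2 = 26.5.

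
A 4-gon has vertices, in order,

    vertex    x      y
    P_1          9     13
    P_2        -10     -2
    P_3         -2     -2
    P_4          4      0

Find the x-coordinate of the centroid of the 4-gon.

97/141

Apply Gauss's area formula. First the cross-terms c_i = x_i·y_{i+1} − x_{i+1}·y_i:
  112, 16, 8, 52  ⇒  2A = 188, A = 94.
Then Σ (x_i + x_{i+1})·c_i = 388, so x̄ = 388 / (6·94) = 97/141.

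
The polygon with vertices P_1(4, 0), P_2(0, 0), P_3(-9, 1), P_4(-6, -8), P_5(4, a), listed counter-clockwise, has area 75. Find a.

-4

Write out the shoelace sum; only the two edges meeting at P_5 involve a:
2·Area = [((-6)·a − 4·(-8)) + (4·0 − 4·a)] + 78
       = -10·a + 110 = 150
⇒ a = -4.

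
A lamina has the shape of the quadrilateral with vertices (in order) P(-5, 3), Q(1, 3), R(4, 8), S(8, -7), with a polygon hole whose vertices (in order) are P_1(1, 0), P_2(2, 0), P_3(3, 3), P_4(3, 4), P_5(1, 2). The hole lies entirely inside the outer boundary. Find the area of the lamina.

58

Outer boundary:
Apply the shoelace formula: 2A = Σ (x_i·y_{i+1} − x_{i+1}·y_i), indices taken mod 4.
Cross-terms: -18, -4, -92, -11  ⇒  Σ = -125
Area = |Σ|/2 = 62.5.
Hole:
Apply the shoelace (surveyor's) formula: 2A = Σ (x_i·y_{i+1} − x_{i+1}·y_i), indices taken mod 5.
Σ = (0) + (6) + (3) + (2) + (-2) = 9
Area = |Σ|/2 = 4.5.
Net area = 62.5 − 4.5 = 58.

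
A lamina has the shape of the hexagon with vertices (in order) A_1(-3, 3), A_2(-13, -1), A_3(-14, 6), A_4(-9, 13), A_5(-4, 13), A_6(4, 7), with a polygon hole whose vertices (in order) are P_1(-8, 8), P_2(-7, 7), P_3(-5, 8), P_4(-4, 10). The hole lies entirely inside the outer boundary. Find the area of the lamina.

Outer boundary:
Apply the shoelace (surveyor's) formula: 2A = Σ (x_i·y_{i+1} − x_{i+1}·y_i), indices taken mod 6.
A_1→A_2: (-3)(-1) − (-13)(3) = 42
A_2→A_3: (-13)(6) − (-14)(-1) = -92
A_3→A_4: (-14)(13) − (-9)(6) = -128
A_4→A_5: (-9)(13) − (-4)(13) = -65
A_5→A_6: (-4)(7) − (4)(13) = -80
A_6→A_1: (4)(3) − (-3)(7) = 33
Σ = -290
Area = |Σ|/2 = 145.
Hole:
Apply the surveyor's formula: 2A = Σ (x_i·y_{i+1} − x_{i+1}·y_i), indices taken mod 4.
P_1→P_2: (-8)(7) − (-7)(8) = 0
P_2→P_3: (-7)(8) − (-5)(7) = -21
P_3→P_4: (-5)(10) − (-4)(8) = -18
P_4→P_1: (-4)(8) − (-8)(10) = 48
Σ = 9
Area = |Σ|/2 = 4.5.
Net area = 145 − 4.5 = 140.5.

140.5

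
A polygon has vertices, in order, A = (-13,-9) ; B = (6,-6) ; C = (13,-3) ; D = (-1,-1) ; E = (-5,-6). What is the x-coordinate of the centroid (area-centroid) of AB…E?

Apply Gauss's area formula. First the cross-terms c_i = x_i·y_{i+1} − x_{i+1}·y_i:
  132, 60, -16, 1, -33  ⇒  2A = 144, A = 72.
Then Σ (x_i + x_{i+1})·c_i = 612, so x̄ = 612 / (6·72) = 17/12.

17/12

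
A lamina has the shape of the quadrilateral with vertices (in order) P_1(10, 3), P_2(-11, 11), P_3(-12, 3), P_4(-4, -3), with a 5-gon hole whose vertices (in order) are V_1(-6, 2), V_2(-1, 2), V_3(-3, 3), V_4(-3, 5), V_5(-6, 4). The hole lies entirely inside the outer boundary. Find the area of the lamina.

145.5

Outer boundary:
Apply Gauss's area formula: 2A = Σ (x_i·y_{i+1} − x_{i+1}·y_i), indices taken mod 4.
Σ = (143) + (99) + (48) + (18) = 308
Area = |Σ|/2 = 154.
Hole:
Cross-terms: -10, 3, -6, 18, 12  ⇒  Σ = 17
Area = |Σ|/2 = 8.5.
Net area = 154 − 8.5 = 145.5.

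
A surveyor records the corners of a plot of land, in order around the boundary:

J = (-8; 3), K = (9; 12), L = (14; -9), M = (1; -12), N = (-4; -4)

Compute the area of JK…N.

313.5

Apply the shoelace (surveyor's) formula: 2A = Σ (x_i·y_{i+1} − x_{i+1}·y_i), indices taken mod 5.
J→K: (-8)(12) − (9)(3) = -123
K→L: (9)(-9) − (14)(12) = -249
L→M: (14)(-12) − (1)(-9) = -159
M→N: (1)(-4) − (-4)(-12) = -52
N→J: (-4)(3) − (-8)(-4) = -44
Σ = -627
Area = |Σ|/2 = 313.5.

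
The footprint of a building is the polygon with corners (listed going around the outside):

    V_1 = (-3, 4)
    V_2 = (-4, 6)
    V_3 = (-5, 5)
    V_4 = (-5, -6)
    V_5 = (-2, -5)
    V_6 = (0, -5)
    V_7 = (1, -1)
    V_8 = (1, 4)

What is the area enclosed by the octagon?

56

Σ = (-2) + (10) + (55) + (13) + (10) + (5) + (5) + (16) = 112
Area = |Σ|/2 = 56.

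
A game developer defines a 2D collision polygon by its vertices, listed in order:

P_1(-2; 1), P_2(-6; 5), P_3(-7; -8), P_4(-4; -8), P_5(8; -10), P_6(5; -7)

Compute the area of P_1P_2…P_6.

96

Apply Gauss's area formula: 2A = Σ (x_i·y_{i+1} − x_{i+1}·y_i), indices taken mod 6.
Σ = (-4) + (83) + (24) + (104) + (-6) + (-9) = 192
Area = |Σ|/2 = 96.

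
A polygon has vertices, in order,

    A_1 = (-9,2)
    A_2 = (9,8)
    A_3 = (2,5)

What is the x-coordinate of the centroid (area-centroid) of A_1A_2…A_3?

Apply the surveyor's formula. First the cross-terms c_i = x_i·y_{i+1} − x_{i+1}·y_i:
  -90, 29, 49  ⇒  2A = -12, A = -6.
Then Σ (x_i + x_{i+1})·c_i = -24, so x̄ = -24 / (6·(-6)) = 2/3.

2/3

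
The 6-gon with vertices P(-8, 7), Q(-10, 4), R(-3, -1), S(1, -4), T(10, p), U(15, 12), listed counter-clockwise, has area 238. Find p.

-3

Write out the shoelace sum; only the two edges meeting at T involve p:
2·Area = [(1·p − 10·(-4)) + (10·12 − 15·p)] + 274
       = -14·p + 434 = 476
⇒ p = -3.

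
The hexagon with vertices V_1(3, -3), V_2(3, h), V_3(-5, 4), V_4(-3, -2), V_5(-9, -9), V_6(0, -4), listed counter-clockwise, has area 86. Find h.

9

Write out the shoelace sum; only the two edges meeting at V_2 involve h:
2·Area = [(3·h − 3·(-3)) + (3·4 − (-5)·h)] + 79
       = 8·h + 100 = 172
⇒ h = 9.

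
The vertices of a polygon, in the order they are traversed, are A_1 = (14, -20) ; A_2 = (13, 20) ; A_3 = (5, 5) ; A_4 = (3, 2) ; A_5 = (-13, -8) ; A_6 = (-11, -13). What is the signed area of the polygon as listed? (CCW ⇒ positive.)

Apply the shoelace formula: 2A = Σ (x_i·y_{i+1} − x_{i+1}·y_i), indices taken mod 6.
Cross-terms: 540, -35, -5, 2, 81, 402  ⇒  Σ = 985
Signed area = Σ/2 = 492.5 (positive ⇒ counter-clockwise traversal).

492.5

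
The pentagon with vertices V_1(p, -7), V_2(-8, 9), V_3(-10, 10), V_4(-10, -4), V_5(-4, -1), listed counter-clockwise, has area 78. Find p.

4

Write out the shoelace sum; only the two edges meeting at V_1 involve p:
2·Area = [((-4)·(-7) − p·(-1)) + (p·9 − (-8)·(-7))] + 144
       = 10·p + 116 = 156
⇒ p = 4.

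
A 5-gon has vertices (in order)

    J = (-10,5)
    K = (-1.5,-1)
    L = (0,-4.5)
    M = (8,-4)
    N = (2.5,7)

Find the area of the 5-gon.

104.375

J→K: (-10)(-1) − (-1.5)(5) = 17.5
K→L: (-1.5)(-4.5) − (0)(-1) = 6.75
L→M: (0)(-4) − (8)(-4.5) = 36
M→N: (8)(7) − (2.5)(-4) = 66
N→J: (2.5)(5) − (-10)(7) = 82.5
Σ = 208.75
Area = |Σ|/2 = 104.375.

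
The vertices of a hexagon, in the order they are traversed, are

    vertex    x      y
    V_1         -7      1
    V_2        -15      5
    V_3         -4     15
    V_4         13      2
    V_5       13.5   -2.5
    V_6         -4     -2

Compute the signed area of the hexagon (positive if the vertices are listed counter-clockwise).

-271.25

Apply Gauss's area formula: 2A = Σ (x_i·y_{i+1} − x_{i+1}·y_i), indices taken mod 6.
Σ = (-20) + (-205) + (-203) + (-59.5) + (-37) + (-18) = -542.5
Signed area = Σ/2 = -271.25 (negative ⇒ clockwise traversal).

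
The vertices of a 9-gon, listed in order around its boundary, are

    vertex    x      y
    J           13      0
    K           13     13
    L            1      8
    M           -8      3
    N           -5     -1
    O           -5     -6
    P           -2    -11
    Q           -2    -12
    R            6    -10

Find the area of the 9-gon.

321

Apply the shoelace (surveyor's) formula: 2A = Σ (x_i·y_{i+1} − x_{i+1}·y_i), indices taken mod 9.
Σ = (169) + (91) + (67) + (23) + (25) + (43) + (2) + (92) + (130) = 642
Area = |Σ|/2 = 321.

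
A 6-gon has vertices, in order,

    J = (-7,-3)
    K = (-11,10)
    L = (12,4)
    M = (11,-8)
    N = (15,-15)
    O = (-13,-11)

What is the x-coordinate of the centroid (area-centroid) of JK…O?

266/255

Apply Gauss's area formula. First the cross-terms c_i = x_i·y_{i+1} − x_{i+1}·y_i:
  -103, -164, -140, -45, -360, -38  ⇒  2A = -850, A = -425.
Then Σ (x_i + x_{i+1})·c_i = -2660, so x̄ = -2660 / (6·(-425)) = 266/255.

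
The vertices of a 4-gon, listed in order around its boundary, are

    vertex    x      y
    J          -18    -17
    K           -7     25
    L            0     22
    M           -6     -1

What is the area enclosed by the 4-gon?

253.5

Σ = (-569) + (-154) + (132) + (84) = -507
Area = |Σ|/2 = 253.5.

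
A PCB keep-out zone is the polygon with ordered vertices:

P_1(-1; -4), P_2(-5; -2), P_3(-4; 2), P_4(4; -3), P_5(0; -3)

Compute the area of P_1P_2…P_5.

23.5

Apply the surveyor's formula: 2A = Σ (x_i·y_{i+1} − x_{i+1}·y_i), indices taken mod 5.
Cross-terms: -18, -18, 4, -12, -3  ⇒  Σ = -47
Area = |Σ|/2 = 23.5.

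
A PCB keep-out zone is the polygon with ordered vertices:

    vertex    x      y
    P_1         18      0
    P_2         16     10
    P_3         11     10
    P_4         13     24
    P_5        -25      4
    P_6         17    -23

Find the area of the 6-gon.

968.5

Σ = (180) + (50) + (134) + (652) + (507) + (414) = 1937
Area = |Σ|/2 = 968.5.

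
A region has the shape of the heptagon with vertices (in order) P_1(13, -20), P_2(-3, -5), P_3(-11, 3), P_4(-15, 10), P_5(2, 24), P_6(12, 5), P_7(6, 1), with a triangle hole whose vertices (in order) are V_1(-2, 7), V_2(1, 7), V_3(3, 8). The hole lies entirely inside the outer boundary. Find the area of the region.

Outer boundary:
Apply Gauss's area formula: 2A = Σ (x_i·y_{i+1} − x_{i+1}·y_i), indices taken mod 7.
Σ = (-125) + (-64) + (-65) + (-380) + (-278) + (-18) + (-133) = -1063
Area = |Σ|/2 = 531.5.
Hole:
Σ = (-21) + (-13) + (37) = 3
Area = |Σ|/2 = 1.5.
Net area = 531.5 − 1.5 = 530.

530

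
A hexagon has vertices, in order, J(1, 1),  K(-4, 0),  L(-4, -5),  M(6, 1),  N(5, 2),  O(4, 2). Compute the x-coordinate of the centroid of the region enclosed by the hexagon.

Apply the shoelace formula. First the cross-terms c_i = x_i·y_{i+1} − x_{i+1}·y_i:
  4, 20, 26, 7, 2, 2  ⇒  2A = 61, A = 30.5.
Then Σ (x_i + x_{i+1})·c_i = -15, so x̄ = -15 / (6·30.5) = -5/61.

-5/61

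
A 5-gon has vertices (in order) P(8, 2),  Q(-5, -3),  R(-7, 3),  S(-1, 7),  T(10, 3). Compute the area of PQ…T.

Apply the shoelace formula: 2A = Σ (x_i·y_{i+1} − x_{i+1}·y_i), indices taken mod 5.
Σ = (-14) + (-36) + (-46) + (-73) + (-4) = -173
Area = |Σ|/2 = 86.5.

86.5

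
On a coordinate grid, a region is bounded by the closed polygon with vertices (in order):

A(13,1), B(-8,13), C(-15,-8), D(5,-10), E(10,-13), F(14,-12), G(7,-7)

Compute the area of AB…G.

403.5

Apply the surveyor's formula: 2A = Σ (x_i·y_{i+1} − x_{i+1}·y_i), indices taken mod 7.
Σ = (177) + (259) + (190) + (35) + (62) + (-14) + (98) = 807
Area = |Σ|/2 = 403.5.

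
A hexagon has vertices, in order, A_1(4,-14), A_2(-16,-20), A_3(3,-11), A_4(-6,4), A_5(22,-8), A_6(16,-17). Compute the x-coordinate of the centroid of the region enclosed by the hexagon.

687/94

Apply the shoelace formula. First the cross-terms c_i = x_i·y_{i+1} − x_{i+1}·y_i:
  -304, 236, -54, -40, -246, -156  ⇒  2A = -564, A = -282.
Then Σ (x_i + x_{i+1})·c_i = -12366, so x̄ = -12366 / (6·(-282)) = 687/94.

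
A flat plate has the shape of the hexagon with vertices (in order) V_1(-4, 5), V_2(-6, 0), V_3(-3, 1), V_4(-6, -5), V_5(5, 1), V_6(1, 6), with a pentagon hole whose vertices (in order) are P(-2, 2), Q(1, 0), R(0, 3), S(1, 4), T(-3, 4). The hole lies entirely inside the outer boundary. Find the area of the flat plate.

53

Outer boundary:
Apply the surveyor's formula: 2A = Σ (x_i·y_{i+1} − x_{i+1}·y_i), indices taken mod 6.
Σ = (30) + (-6) + (21) + (19) + (29) + (29) = 122
Area = |Σ|/2 = 61.
Hole:
Σ = (-2) + (3) + (-3) + (16) + (2) = 16
Area = |Σ|/2 = 8.
Net area = 61 − 8 = 53.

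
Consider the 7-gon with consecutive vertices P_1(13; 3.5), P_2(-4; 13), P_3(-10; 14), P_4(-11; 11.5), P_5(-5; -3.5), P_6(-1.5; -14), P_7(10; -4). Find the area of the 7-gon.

Apply Gauss's area formula: 2A = Σ (x_i·y_{i+1} − x_{i+1}·y_i), indices taken mod 7.
Σ = (183) + (74) + (39) + (96) + (64.75) + (146) + (87) = 689.75
Area = |Σ|/2 = 344.875.

344.875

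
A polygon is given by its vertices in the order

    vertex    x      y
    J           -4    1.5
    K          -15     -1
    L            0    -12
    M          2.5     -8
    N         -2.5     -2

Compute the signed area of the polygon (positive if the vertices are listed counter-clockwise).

99.875

Σ = (26.5) + (180) + (30) + (-25) + (-11.75) = 199.75
Signed area = Σ/2 = 99.875 (positive ⇒ counter-clockwise traversal).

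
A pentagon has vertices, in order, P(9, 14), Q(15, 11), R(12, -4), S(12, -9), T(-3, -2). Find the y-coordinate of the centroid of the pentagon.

Apply the surveyor's formula. First the cross-terms c_i = x_i·y_{i+1} − x_{i+1}·y_i:
  -111, -192, -60, -51, -24  ⇒  2A = -438, A = -219.
Then Σ (y_i + y_{i+1})·c_i = -3066, so ȳ = -3066 / (6·(-219)) = 7/3.

7/3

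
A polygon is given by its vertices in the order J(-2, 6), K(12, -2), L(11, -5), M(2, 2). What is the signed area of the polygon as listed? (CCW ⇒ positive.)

-29

Σ = (-68) + (-38) + (32) + (16) = -58
Signed area = Σ/2 = -29 (negative ⇒ clockwise traversal).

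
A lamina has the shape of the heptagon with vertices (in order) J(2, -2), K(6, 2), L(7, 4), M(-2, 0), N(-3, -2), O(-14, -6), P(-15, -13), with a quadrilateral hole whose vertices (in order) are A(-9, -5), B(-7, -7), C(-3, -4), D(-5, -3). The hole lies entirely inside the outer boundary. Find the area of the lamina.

77

Outer boundary:
Σ = (16) + (10) + (8) + (4) + (-10) + (92) + (56) = 176
Area = |Σ|/2 = 88.
Hole:
Apply the shoelace formula: 2A = Σ (x_i·y_{i+1} − x_{i+1}·y_i), indices taken mod 4.
Cross-terms: 28, 7, -11, -2  ⇒  Σ = 22
Area = |Σ|/2 = 11.
Net area = 88 − 11 = 77.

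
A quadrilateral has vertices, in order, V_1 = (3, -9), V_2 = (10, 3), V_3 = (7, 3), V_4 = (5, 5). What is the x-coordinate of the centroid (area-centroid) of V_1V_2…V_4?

100/17

Apply the shoelace (surveyor's) formula. First the cross-terms c_i = x_i·y_{i+1} − x_{i+1}·y_i:
  99, 9, 20, -60  ⇒  2A = 68, A = 34.
Then Σ (x_i + x_{i+1})·c_i = 1200, so x̄ = 1200 / (6·34) = 100/17.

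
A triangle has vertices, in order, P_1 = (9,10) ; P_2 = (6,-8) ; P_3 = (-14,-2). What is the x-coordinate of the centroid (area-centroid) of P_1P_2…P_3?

1/3

Apply the surveyor's formula. First the cross-terms c_i = x_i·y_{i+1} − x_{i+1}·y_i:
  -132, -124, -122  ⇒  2A = -378, A = -189.
Then Σ (x_i + x_{i+1})·c_i = -378, so x̄ = -378 / (6·(-189)) = 1/3.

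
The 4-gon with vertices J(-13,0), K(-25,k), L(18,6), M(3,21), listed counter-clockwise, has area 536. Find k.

Write out the shoelace sum; only the two edges meeting at K involve k:
2·Area = [((-13)·k − (-25)·0) + ((-25)·6 − 18·k)] + 633
       = -31·k + 483 = 1072
⇒ k = -19.

-19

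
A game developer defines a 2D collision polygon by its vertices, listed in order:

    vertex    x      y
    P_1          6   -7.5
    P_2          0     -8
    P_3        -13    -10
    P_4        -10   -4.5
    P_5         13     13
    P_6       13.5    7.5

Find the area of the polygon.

Apply Gauss's area formula: 2A = Σ (x_i·y_{i+1} − x_{i+1}·y_i), indices taken mod 6.
P_1→P_2: (6)(-8) − (0)(-7.5) = -48
P_2→P_3: (0)(-10) − (-13)(-8) = -104
P_3→P_4: (-13)(-4.5) − (-10)(-10) = -41.5
P_4→P_5: (-10)(13) − (13)(-4.5) = -71.5
P_5→P_6: (13)(7.5) − (13.5)(13) = -78
P_6→P_1: (13.5)(-7.5) − (6)(7.5) = -146.25
Σ = -489.25
Area = |Σ|/2 = 244.625.

244.625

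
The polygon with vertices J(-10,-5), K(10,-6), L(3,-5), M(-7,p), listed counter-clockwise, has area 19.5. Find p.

Write out the shoelace sum; only the two edges meeting at M involve p:
2·Area = [(3·p − (-7)·(-5)) + ((-7)·(-5) − (-10)·p)] + 78
       = 13·p + 78 = 39
⇒ p = -3.

-3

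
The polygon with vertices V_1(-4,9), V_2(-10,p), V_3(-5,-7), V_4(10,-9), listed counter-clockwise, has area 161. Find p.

Write out the shoelace sum; only the two edges meeting at V_2 involve p:
2·Area = [((-4)·p − (-10)·9) + ((-10)·(-7) − (-5)·p)] + 169
       = 1·p + 329 = 322
⇒ p = -7.

-7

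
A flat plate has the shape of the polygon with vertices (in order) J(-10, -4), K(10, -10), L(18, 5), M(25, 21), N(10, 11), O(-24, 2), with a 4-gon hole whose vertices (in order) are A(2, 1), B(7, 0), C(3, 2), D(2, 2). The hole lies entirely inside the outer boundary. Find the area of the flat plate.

Outer boundary:
Apply the shoelace (surveyor's) formula: 2A = Σ (x_i·y_{i+1} − x_{i+1}·y_i), indices taken mod 6.
Σ = (140) + (230) + (253) + (65) + (284) + (116) = 1088
Area = |Σ|/2 = 544.
Hole:
Apply the shoelace formula: 2A = Σ (x_i·y_{i+1} − x_{i+1}·y_i), indices taken mod 4.
A→B: (2)(0) − (7)(1) = -7
B→C: (7)(2) − (3)(0) = 14
C→D: (3)(2) − (2)(2) = 2
D→A: (2)(1) − (2)(2) = -2
Σ = 7
Area = |Σ|/2 = 3.5.
Net area = 544 − 3.5 = 540.5.

540.5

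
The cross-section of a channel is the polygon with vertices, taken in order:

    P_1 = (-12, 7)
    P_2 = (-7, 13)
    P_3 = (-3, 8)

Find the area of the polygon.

Apply the shoelace formula: 2A = Σ (x_i·y_{i+1} − x_{i+1}·y_i), indices taken mod 3.
Σ = (-107) + (-17) + (75) = -49
Area = |Σ|/2 = 24.5.

24.5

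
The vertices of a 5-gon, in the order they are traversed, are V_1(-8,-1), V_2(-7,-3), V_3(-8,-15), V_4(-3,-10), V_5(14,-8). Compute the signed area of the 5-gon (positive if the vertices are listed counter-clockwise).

Apply the shoelace formula: 2A = Σ (x_i·y_{i+1} − x_{i+1}·y_i), indices taken mod 5.
V_1→V_2: (-8)(-3) − (-7)(-1) = 17
V_2→V_3: (-7)(-15) − (-8)(-3) = 81
V_3→V_4: (-8)(-10) − (-3)(-15) = 35
V_4→V_5: (-3)(-8) − (14)(-10) = 164
V_5→V_1: (14)(-1) − (-8)(-8) = -78
Σ = 219
Signed area = Σ/2 = 109.5 (positive ⇒ counter-clockwise traversal).

109.5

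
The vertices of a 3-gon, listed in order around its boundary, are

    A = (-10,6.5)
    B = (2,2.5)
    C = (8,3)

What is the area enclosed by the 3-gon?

A→B: (-10)(2.5) − (2)(6.5) = -38
B→C: (2)(3) − (8)(2.5) = -14
C→A: (8)(6.5) − (-10)(3) = 82
Σ = 30
Area = |Σ|/2 = 15.

15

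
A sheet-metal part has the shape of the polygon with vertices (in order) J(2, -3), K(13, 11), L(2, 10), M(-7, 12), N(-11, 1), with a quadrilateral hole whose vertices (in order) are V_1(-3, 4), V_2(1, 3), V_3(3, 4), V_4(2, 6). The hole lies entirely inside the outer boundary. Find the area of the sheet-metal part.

Outer boundary:
Apply the shoelace (surveyor's) formula: 2A = Σ (x_i·y_{i+1} − x_{i+1}·y_i), indices taken mod 5.
Σ = (61) + (108) + (94) + (125) + (31) = 419
Area = |Σ|/2 = 209.5.
Hole:
V_1→V_2: (-3)(3) − (1)(4) = -13
V_2→V_3: (1)(4) − (3)(3) = -5
V_3→V_4: (3)(6) − (2)(4) = 10
V_4→V_1: (2)(4) − (-3)(6) = 26
Σ = 18
Area = |Σ|/2 = 9.
Net area = 209.5 − 9 = 200.5.

200.5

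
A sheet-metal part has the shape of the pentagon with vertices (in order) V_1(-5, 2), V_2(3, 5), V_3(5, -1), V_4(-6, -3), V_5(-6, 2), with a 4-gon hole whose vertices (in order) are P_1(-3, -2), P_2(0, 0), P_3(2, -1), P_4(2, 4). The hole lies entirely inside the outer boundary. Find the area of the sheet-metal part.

Outer boundary:
Σ = (-31) + (-28) + (-21) + (-30) + (-2) = -112
Area = |Σ|/2 = 56.
Hole:
Apply the shoelace (surveyor's) formula: 2A = Σ (x_i·y_{i+1} − x_{i+1}·y_i), indices taken mod 4.
P_1→P_2: (-3)(0) − (0)(-2) = 0
P_2→P_3: (0)(-1) − (2)(0) = 0
P_3→P_4: (2)(4) − (2)(-1) = 10
P_4→P_1: (2)(-2) − (-3)(4) = 8
Σ = 18
Area = |Σ|/2 = 9.
Net area = 56 − 9 = 47.

47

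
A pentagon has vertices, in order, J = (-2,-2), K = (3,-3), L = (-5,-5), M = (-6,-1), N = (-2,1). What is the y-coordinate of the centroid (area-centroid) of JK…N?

Apply Gauss's area formula. First the cross-terms c_i = x_i·y_{i+1} − x_{i+1}·y_i:
  12, -30, -25, -8, 6  ⇒  2A = -45, A = -22.5.
Then Σ (y_i + y_{i+1})·c_i = 324, so ȳ = 324 / (6·(-22.5)) = -2.4.

-2.4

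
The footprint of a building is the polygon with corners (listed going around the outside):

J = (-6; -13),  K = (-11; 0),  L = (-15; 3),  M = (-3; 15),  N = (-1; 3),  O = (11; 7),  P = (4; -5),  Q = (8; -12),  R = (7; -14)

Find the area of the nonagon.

360

Apply the shoelace (surveyor's) formula: 2A = Σ (x_i·y_{i+1} − x_{i+1}·y_i), indices taken mod 9.
J→K: (-6)(0) − (-11)(-13) = -143
K→L: (-11)(3) − (-15)(0) = -33
L→M: (-15)(15) − (-3)(3) = -216
M→N: (-3)(3) − (-1)(15) = 6
N→O: (-1)(7) − (11)(3) = -40
O→P: (11)(-5) − (4)(7) = -83
P→Q: (4)(-12) − (8)(-5) = -8
Q→R: (8)(-14) − (7)(-12) = -28
R→J: (7)(-13) − (-6)(-14) = -175
Σ = -720
Area = |Σ|/2 = 360.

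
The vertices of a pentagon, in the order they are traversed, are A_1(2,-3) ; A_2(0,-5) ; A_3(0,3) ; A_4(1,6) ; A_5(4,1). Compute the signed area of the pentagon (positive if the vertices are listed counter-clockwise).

Apply Gauss's area formula: 2A = Σ (x_i·y_{i+1} − x_{i+1}·y_i), indices taken mod 5.
Cross-terms: -10, 0, -3, -23, -14  ⇒  Σ = -50
Signed area = Σ/2 = -25 (negative ⇒ clockwise traversal).

-25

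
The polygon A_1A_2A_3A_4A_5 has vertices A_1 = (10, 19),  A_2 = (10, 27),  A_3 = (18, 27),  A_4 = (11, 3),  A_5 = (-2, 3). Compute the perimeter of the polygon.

74

|A_1A_2| = √((0)² + (8)²) = √64 = 8
|A_2A_3| = √((8)² + (0)²) = √64 = 8
|A_3A_4| = √((-7)² + (-24)²) = √625 = 25
|A_4A_5| = √((-13)² + (0)²) = √169 = 13
|A_5A_1| = √((12)² + (16)²) = √400 = 20
Perimeter = 8 + 8 + 25 + 13 + 20 = 74.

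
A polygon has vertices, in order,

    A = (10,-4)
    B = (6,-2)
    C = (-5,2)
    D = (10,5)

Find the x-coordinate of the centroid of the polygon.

Apply Gauss's area formula. First the cross-terms c_i = x_i·y_{i+1} − x_{i+1}·y_i:
  4, 2, -45, -90  ⇒  2A = -129, A = -64.5.
Then Σ (x_i + x_{i+1})·c_i = -1959, so x̄ = -1959 / (6·(-64.5)) = 653/129.

653/129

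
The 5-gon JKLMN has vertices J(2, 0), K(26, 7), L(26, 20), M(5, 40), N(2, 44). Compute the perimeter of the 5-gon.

116

|JK| = √((24)² + (7)²) = √625 = 25
|KL| = √((0)² + (13)²) = √169 = 13
|LM| = √((-21)² + (20)²) = √841 = 29
|MN| = √((-3)² + (4)²) = √25 = 5
|NJ| = √((0)² + (-44)²) = √1936 = 44
Perimeter = 25 + 13 + 29 + 5 + 44 = 116.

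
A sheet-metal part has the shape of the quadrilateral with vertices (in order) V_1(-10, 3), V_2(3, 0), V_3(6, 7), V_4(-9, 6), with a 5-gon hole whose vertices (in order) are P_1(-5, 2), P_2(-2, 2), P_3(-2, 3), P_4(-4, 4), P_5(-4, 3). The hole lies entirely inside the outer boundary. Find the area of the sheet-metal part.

Outer boundary:
Apply the shoelace formula: 2A = Σ (x_i·y_{i+1} − x_{i+1}·y_i), indices taken mod 4.
Cross-terms: -9, 21, 99, 33  ⇒  Σ = 144
Area = |Σ|/2 = 72.
Hole:
Apply Gauss's area formula: 2A = Σ (x_i·y_{i+1} − x_{i+1}·y_i), indices taken mod 5.
Σ = (-6) + (-2) + (4) + (4) + (7) = 7
Area = |Σ|/2 = 3.5.
Net area = 72 − 3.5 = 68.5.

68.5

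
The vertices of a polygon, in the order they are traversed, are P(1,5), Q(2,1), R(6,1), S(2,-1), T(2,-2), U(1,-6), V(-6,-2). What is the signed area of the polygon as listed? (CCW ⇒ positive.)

-49.5

Apply the shoelace (surveyor's) formula: 2A = Σ (x_i·y_{i+1} − x_{i+1}·y_i), indices taken mod 7.
P→Q: (1)(1) − (2)(5) = -9
Q→R: (2)(1) − (6)(1) = -4
R→S: (6)(-1) − (2)(1) = -8
S→T: (2)(-2) − (2)(-1) = -2
T→U: (2)(-6) − (1)(-2) = -10
U→V: (1)(-2) − (-6)(-6) = -38
V→P: (-6)(5) − (1)(-2) = -28
Σ = -99
Signed area = Σ/2 = -49.5 (negative ⇒ clockwise traversal).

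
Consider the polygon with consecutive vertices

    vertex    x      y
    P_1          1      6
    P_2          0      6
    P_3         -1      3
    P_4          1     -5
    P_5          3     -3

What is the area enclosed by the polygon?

P_1→P_2: (1)(6) − (0)(6) = 6
P_2→P_3: (0)(3) − (-1)(6) = 6
P_3→P_4: (-1)(-5) − (1)(3) = 2
P_4→P_5: (1)(-3) − (3)(-5) = 12
P_5→P_1: (3)(6) − (1)(-3) = 21
Σ = 47
Area = |Σ|/2 = 23.5.

23.5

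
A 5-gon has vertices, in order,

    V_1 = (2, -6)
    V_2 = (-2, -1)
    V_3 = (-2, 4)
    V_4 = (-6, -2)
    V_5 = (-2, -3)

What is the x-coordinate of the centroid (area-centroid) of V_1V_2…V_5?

-74/27

Apply the shoelace (surveyor's) formula. First the cross-terms c_i = x_i·y_{i+1} − x_{i+1}·y_i:
  -14, -10, 28, 14, 18  ⇒  2A = 36, A = 18.
Then Σ (x_i + x_{i+1})·c_i = -296, so x̄ = -296 / (6·18) = -74/27.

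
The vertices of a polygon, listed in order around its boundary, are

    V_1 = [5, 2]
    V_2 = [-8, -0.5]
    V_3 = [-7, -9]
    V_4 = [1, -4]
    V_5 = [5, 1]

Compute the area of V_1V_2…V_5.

72.5

Apply Gauss's area formula: 2A = Σ (x_i·y_{i+1} − x_{i+1}·y_i), indices taken mod 5.
Σ = (13.5) + (68.5) + (37) + (21) + (5) = 145
Area = |Σ|/2 = 72.5.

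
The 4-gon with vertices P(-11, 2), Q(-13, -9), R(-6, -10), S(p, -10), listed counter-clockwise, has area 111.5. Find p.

The doubled signed area Σ (x_i y_{i+1} − x_{i+1} y_i) is linear in p.
With p=0 it equals 151; the coefficient of p is 12 (from the two edges through S).
So 12·p + 151 = 2·111.5 = 223 ⇒ p = 6.

6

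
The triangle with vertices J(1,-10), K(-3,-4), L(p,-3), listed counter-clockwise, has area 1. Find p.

Write out the shoelace sum; only the two edges meeting at L involve p:
2·Area = [((-3)·(-3) − p·(-4)) + (p·(-10) − 1·(-3))] + -34
       = -6·p + -22 = 2
⇒ p = -4.

-4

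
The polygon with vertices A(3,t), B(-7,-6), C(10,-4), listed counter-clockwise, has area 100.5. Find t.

Write out the shoelace sum; only the two edges meeting at A involve t:
2·Area = [(10·t − 3·(-4)) + (3·(-6) − (-7)·t)] + 88
       = 17·t + 82 = 201
⇒ t = 7.

7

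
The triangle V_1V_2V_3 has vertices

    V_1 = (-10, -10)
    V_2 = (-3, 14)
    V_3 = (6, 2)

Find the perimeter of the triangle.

|V_1V_2| = √((7)² + (24)²) = √625 = 25
|V_2V_3| = √((9)² + (-12)²) = √225 = 15
|V_3V_1| = √((-16)² + (-12)²) = √400 = 20
Perimeter = 25 + 15 + 20 = 60.

60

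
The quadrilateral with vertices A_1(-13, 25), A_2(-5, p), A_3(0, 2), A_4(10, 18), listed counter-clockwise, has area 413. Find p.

-19

The doubled signed area Σ (x_i y_{i+1} − x_{i+1} y_i) is linear in p.
With p=0 it equals 579; the coefficient of p is -13 (from the two edges through A_2).
So -13·p + 579 = 2·413 = 826 ⇒ p = -19.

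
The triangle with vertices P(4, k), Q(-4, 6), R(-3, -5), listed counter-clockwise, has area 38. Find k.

-6

Write out the shoelace sum; only the two edges meeting at P involve k:
2·Area = [((-3)·k − 4·(-5)) + (4·6 − (-4)·k)] + 38
       = 1·k + 82 = 76
⇒ k = -6.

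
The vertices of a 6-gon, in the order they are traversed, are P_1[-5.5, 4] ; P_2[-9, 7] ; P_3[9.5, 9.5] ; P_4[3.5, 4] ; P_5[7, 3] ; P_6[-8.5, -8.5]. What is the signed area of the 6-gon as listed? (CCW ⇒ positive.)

Apply the shoelace formula: 2A = Σ (x_i·y_{i+1} − x_{i+1}·y_i), indices taken mod 6.
Σ = (-2.5) + (-152) + (4.75) + (-17.5) + (-34) + (-80.75) = -282
Signed area = Σ/2 = -141 (negative ⇒ clockwise traversal).

-141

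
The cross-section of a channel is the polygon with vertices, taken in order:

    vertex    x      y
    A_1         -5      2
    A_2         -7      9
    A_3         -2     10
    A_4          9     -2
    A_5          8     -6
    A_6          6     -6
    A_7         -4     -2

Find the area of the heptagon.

136.5

Apply the surveyor's formula: 2A = Σ (x_i·y_{i+1} − x_{i+1}·y_i), indices taken mod 7.
Cross-terms: -31, -52, -86, -38, -12, -36, -18  ⇒  Σ = -273
Area = |Σ|/2 = 136.5.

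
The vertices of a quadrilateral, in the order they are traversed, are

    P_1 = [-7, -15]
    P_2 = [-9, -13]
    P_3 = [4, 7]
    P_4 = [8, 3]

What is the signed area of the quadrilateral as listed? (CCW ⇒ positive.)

-99

Cross-terms: -44, -11, -44, -99  ⇒  Σ = -198
Signed area = Σ/2 = -99 (negative ⇒ clockwise traversal).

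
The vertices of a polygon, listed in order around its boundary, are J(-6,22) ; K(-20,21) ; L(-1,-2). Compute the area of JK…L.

170.5

Apply the shoelace formula: 2A = Σ (x_i·y_{i+1} − x_{i+1}·y_i), indices taken mod 3.
J→K: (-6)(21) − (-20)(22) = 314
K→L: (-20)(-2) − (-1)(21) = 61
L→J: (-1)(22) − (-6)(-2) = -34
Σ = 341
Area = |Σ|/2 = 170.5.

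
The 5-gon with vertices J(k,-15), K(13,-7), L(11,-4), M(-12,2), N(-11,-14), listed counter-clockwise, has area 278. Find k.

The doubled signed area Σ (x_i y_{i+1} − x_{i+1} y_i) is linear in k.
With k=0 it equals 549; the coefficient of k is 7 (from the two edges through J).
So 7·k + 549 = 2·278 = 556 ⇒ k = 1.

1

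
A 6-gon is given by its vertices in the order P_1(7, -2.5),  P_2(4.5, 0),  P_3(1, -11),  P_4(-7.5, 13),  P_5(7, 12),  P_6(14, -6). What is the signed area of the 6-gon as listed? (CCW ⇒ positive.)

-245.875

Apply the shoelace (surveyor's) formula: 2A = Σ (x_i·y_{i+1} − x_{i+1}·y_i), indices taken mod 6.
Σ = (11.25) + (-49.5) + (-69.5) + (-181) + (-210) + (7) = -491.75
Signed area = Σ/2 = -245.875 (negative ⇒ clockwise traversal).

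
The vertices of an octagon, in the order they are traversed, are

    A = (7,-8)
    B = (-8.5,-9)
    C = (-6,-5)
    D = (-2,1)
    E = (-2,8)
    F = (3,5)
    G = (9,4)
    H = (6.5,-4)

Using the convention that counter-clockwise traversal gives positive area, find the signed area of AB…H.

Cross-terms: -131, -11.5, -16, -14, -34, -33, -62, -24  ⇒  Σ = -325.5
Signed area = Σ/2 = -162.75 (negative ⇒ clockwise traversal).

-162.75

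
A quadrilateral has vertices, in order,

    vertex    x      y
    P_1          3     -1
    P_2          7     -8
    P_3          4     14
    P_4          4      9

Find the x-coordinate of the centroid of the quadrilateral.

883/186

Apply Gauss's area formula. First the cross-terms c_i = x_i·y_{i+1} − x_{i+1}·y_i:
  -17, 130, -20, -31  ⇒  2A = 62, A = 31.
Then Σ (x_i + x_{i+1})·c_i = 883, so x̄ = 883 / (6·31) = 883/186.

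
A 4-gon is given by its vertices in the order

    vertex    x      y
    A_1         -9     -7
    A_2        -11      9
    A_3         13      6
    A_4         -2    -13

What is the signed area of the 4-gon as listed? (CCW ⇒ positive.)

-300.5

Apply the surveyor's formula: 2A = Σ (x_i·y_{i+1} − x_{i+1}·y_i), indices taken mod 4.
Cross-terms: -158, -183, -157, -103  ⇒  Σ = -601
Signed area = Σ/2 = -300.5 (negative ⇒ clockwise traversal).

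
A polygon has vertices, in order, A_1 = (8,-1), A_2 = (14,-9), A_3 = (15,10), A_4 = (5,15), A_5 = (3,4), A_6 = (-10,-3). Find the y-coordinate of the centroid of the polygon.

775/216

Apply the shoelace formula. First the cross-terms c_i = x_i·y_{i+1} − x_{i+1}·y_i:
  -58, 275, 175, -25, 31, 34  ⇒  2A = 432, A = 216.
Then Σ (y_i + y_{i+1})·c_i = 4650, so ȳ = 4650 / (6·216) = 775/216.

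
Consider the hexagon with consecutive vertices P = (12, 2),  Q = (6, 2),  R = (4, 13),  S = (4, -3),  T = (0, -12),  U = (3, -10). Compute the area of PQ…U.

Apply Gauss's area formula: 2A = Σ (x_i·y_{i+1} − x_{i+1}·y_i), indices taken mod 6.
P→Q: (12)(2) − (6)(2) = 12
Q→R: (6)(13) − (4)(2) = 70
R→S: (4)(-3) − (4)(13) = -64
S→T: (4)(-12) − (0)(-3) = -48
T→U: (0)(-10) − (3)(-12) = 36
U→P: (3)(2) − (12)(-10) = 126
Σ = 132
Area = |Σ|/2 = 66.

66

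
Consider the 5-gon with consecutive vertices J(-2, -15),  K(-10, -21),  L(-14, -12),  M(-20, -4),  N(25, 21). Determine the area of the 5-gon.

559.5

Apply Gauss's area formula: 2A = Σ (x_i·y_{i+1} − x_{i+1}·y_i), indices taken mod 5.
Σ = (-108) + (-174) + (-184) + (-320) + (-333) = -1119
Area = |Σ|/2 = 559.5.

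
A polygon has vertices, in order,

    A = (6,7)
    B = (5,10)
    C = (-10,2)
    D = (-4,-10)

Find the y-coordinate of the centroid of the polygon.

Apply the surveyor's formula. First the cross-terms c_i = x_i·y_{i+1} − x_{i+1}·y_i:
  25, 110, 108, 32  ⇒  2A = 275, A = 137.5.
Then Σ (y_i + y_{i+1})·c_i = 785, so ȳ = 785 / (6·137.5) = 157/165.

157/165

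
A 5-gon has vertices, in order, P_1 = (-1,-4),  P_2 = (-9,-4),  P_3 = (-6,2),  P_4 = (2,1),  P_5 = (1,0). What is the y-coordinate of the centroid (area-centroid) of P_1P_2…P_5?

Apply Gauss's area formula. First the cross-terms c_i = x_i·y_{i+1} − x_{i+1}·y_i:
  -32, -42, -10, -1, -4  ⇒  2A = -89, A = -44.5.
Then Σ (y_i + y_{i+1})·c_i = 325, so ȳ = 325 / (6·(-44.5)) = -325/267.

-325/267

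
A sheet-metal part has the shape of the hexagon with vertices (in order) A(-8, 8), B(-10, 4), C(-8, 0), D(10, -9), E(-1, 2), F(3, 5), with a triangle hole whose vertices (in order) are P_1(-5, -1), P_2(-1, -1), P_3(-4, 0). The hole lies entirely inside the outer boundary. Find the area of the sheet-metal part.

106

Outer boundary:
Apply the surveyor's formula: 2A = Σ (x_i·y_{i+1} − x_{i+1}·y_i), indices taken mod 6.
Cross-terms: 48, 32, 72, 11, -11, 64  ⇒  Σ = 216
Area = |Σ|/2 = 108.
Hole:
P_1→P_2: (-5)(-1) − (-1)(-1) = 4
P_2→P_3: (-1)(0) − (-4)(-1) = -4
P_3→P_1: (-4)(-1) − (-5)(0) = 4
Σ = 4
Area = |Σ|/2 = 2.
Net area = 108 − 2 = 106.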